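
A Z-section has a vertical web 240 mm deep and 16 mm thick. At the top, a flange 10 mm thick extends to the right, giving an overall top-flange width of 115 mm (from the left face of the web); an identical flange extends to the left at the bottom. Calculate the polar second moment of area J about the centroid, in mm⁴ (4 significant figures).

J ≈ 5.288 × 10⁷ mm⁴

Treat the section as a set of non-overlapping primitives; coordinates are from the bounding-box lower-left.
Web: 16 × 240, A = 3 840 mm², y = 120 mm, Ī = 18 432 000 mm⁴.
Top flange (beyond web): 99 × 10, A = 990 mm², y = 235 mm, Ī = 8 250 mm⁴.
Bottom flange (beyond web): 99 × 10, A = 990 mm², y = 5 mm, Ī = 8 250 mm⁴.
Centroid: ȳ = ΣA·y / ΣA = 120 mm.
Transfer each piece to the centroidal x-axis using Ī + A·d² with d = y − 120:
  web: d = 0 mm → contributes +18 432 000 mm⁴
  top flange (beyond web): d = 115 mm → contributes +13 101 000 mm⁴
  bottom flange (beyond web): d = -115 mm → contributes +13 101 000 mm⁴
Total I = 44 634 000 mm⁴.
For the y-axis: x̄ = 107 mm.
Repeating about the centroidal y-axis gives I_y = 8 245 460 mm⁴.
Polar second moment: J = I_x + I_y = 52 879 460 mm⁴.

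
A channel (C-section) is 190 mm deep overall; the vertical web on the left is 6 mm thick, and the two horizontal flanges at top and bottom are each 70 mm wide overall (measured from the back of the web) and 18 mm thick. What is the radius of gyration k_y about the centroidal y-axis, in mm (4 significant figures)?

k_y ≈ 22.37 mm

Treat the section as a set of non-overlapping primitives; coordinates are from the bounding-box lower-left.
Web: 6 × 190, A = 1 140 mm², x = 3 mm, Ī = 3 420 mm⁴.
Top flange (beyond web): 64 × 18, A = 1 152 mm², x = 38 mm, Ī = 393 216 mm⁴.
Bottom flange (beyond web): 64 × 18, A = 1 152 mm², x = 38 mm, Ī = 393 216 mm⁴.
Centroid: x̄ = ΣA·x / ΣA = 26.4146 mm.
Transfer each piece to the centroidal y-axis using Ī + A·d² with d = x − 26.4146:
  web: d = -23.4146 mm → contributes +628 419 mm⁴
  top flange (beyond web): d = 11.5854 mm → contributes +547 838 mm⁴
  bottom flange (beyond web): d = 11.5854 mm → contributes +547 838 mm⁴
Total I = 1 724 096 mm⁴.
Radius of gyration: k = √(I/A) = √(1 724 096 / 3 444) = 22.3743 mm.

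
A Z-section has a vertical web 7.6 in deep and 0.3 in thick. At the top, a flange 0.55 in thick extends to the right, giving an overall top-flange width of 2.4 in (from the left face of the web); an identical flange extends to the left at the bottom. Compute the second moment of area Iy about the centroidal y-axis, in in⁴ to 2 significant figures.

Split into non-overlapping primitives; take the origin at the lower-left of the bounding box.
Web: 0.3 × 7.6, A = 2.28 in², x = 2.25 in, Ī = 0.0171 in⁴.
Top flange (beyond web): 2.1 × 0.55, A = 1.155 in², x = 3.45 in, Ī = 0.4245 in⁴.
Bottom flange (beyond web): 2.1 × 0.55, A = 1.155 in², x = 1.05 in, Ī = 0.4245 in⁴.
Centroid: x̄ = ΣA·x / ΣA = 2.25 in.
Transfer each piece to the centroidal y-axis using Ī + A·d² with d = x − 2.25:
  web: d = 0 in → contributes +0.0171 in⁴
  top flange (beyond web): d = 1.2 in → contributes +2.088 in⁴
  bottom flange (beyond web): d = -1.2 in → contributes +2.088 in⁴
Total I = 4.192 in⁴.

Iy ≈ 4.2 in⁴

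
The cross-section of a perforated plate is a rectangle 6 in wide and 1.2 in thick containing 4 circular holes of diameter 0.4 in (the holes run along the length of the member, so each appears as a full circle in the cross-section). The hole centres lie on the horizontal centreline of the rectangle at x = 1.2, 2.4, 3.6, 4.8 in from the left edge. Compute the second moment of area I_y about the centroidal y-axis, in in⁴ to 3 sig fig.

Split into non-overlapping primitives; take the origin at the lower-left of the bounding box.
Plate: 6 × 1.2, A = 7.2 in², x = 3 in, Ī = 21.6 in⁴.
Hole 1 (subtracted): ⌀0.4, A = 0.12566 in², x = 1.2 in, Ī = 0.0012566 in⁴.
Hole 2 (subtracted): ⌀0.4, A = 0.12566 in², x = 2.4 in, Ī = 0.0012566 in⁴.
Hole 3 (subtracted): ⌀0.4, A = 0.12566 in², x = 3.6 in, Ī = 0.0012566 in⁴.
Hole 4 (subtracted): ⌀0.4, A = 0.12566 in², x = 4.8 in, Ī = 0.0012566 in⁴.
By symmetry the centroid is at mid-width, x̄ = 3 in.
Transfer each piece to the centroidal y-axis using Ī + A·d² with d = x − 3:
  plate: d = 0 in → contributes +21.6 in⁴
  hole 1: d = -1.8 in → contributes −0.40841 in⁴
  hole 2: d = -0.6 in → contributes −0.046496 in⁴
  hole 3: d = 0.6 in → contributes −0.046496 in⁴
  hole 4: d = 1.8 in → contributes −0.40841 in⁴
Total I = 20.69 in⁴.

I_y ≈ 20.7 in⁴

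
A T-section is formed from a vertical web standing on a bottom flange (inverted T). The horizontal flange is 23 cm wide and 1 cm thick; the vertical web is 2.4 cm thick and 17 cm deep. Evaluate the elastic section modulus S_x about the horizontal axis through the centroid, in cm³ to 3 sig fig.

Break the section into simple shapes (no overlaps), measuring from the bottom-left corner of the bounding box.
Flange: 23 × 1, A = 23 cm², y = 0.5 cm, Ī = 1.9167 cm⁴.
Web: 2.4 × 17, A = 40.8 cm², y = 9.5 cm, Ī = 982.6 cm⁴.
Centroid: ȳ = ΣA·y / ΣA = 6.2555 cm.
Transfer each piece to the horizontal axis through the centroid using Ī + A·d² with d = y − 6.2555:
  flange: d = -5.7555 cm → contributes +763.81 cm⁴
  web: d = 3.2445 cm → contributes +1412.1 cm⁴
Total I = 2175.9 cm⁴.
Extreme fibre distance c = 11.745 cm; S = I/c = 185.27 cm³.

S_x ≈ 185 cm³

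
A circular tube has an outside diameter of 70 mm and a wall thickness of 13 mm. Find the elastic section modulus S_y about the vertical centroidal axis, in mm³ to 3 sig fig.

S_y ≈ 2.84 × 10⁴ mm³

Decompose the section into non-overlapping parts with the origin at the bottom-left of its bounding rectangle.
Outer circle: ⌀70, A = 3848.5 mm², x = 35 mm, Ī = 1 178 588 mm⁴.
Bore (subtracted): ⌀44, A = 1520.5 mm², x = 35 mm, Ī = 183 984 mm⁴.
By symmetry the centroid is at mid-width, x̄ = 35 mm.
All pieces are centred on the vertical centroidal axis, so I = ΣĪ (holes subtracted) = 994 604 mm⁴.
Extreme fibre distance c = 35 mm; S = I/c = 28 417 mm³.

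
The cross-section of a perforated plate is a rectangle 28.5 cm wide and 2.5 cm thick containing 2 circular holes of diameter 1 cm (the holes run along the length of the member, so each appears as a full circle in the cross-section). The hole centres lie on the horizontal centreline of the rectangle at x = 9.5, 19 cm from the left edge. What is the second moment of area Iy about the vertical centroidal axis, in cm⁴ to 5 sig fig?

Split into non-overlapping primitives; take the origin at the lower-left of the bounding box.
Plate: 28.5 × 2.5, A = 71.25 cm², x = 14.25 cm, Ī = 4822.734 cm⁴.
Hole 1 (subtracted): ⌀1, A = 0.7853982 cm², x = 9.5 cm, Ī = 0.04908739 cm⁴.
Hole 2 (subtracted): ⌀1, A = 0.7853982 cm², x = 19 cm, Ī = 0.04908739 cm⁴.
By symmetry the centroid is at mid-width, x̄ = 14.25 cm.
Transfer each piece to the vertical centroidal axis using Ī + A·d² with d = x − 14.25:
  plate: d = 0 cm → contributes +4822.734 cm⁴
  hole 1: d = -4.75 cm → contributes −17.76963 cm⁴
  hole 2: d = 4.75 cm → contributes −17.76963 cm⁴
Total I = 4787.195 cm⁴.

Iy ≈ 4787.2 cm⁴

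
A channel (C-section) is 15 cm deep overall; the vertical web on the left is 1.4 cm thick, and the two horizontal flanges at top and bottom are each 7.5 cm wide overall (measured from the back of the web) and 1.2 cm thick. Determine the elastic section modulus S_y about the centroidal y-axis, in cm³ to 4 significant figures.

S_y ≈ 32.35 cm³

Treat the section as a set of non-overlapping primitives; coordinates are from the bounding-box lower-left.
Web: 1.4 × 15, A = 21 cm², x = 0.7 cm, Ī = 3.43 cm⁴.
Top flange (beyond web): 6.1 × 1.2, A = 7.32 cm², x = 4.45 cm, Ī = 22.6981 cm⁴.
Bottom flange (beyond web): 6.1 × 1.2, A = 7.32 cm², x = 4.45 cm, Ī = 22.6981 cm⁴.
Centroid: x̄ = ΣA·x / ΣA = 2.2404 cm.
Transfer each piece to the centroidal y-axis using Ī + A·d² with d = x − 2.2404:
  web: d = -1.5404 cm → contributes +53.2597 cm⁴
  top flange (beyond web): d = 2.2096 cm → contributes +58.4366 cm⁴
  bottom flange (beyond web): d = 2.2096 cm → contributes +58.4366 cm⁴
Total I = 170.133 cm⁴.
Extreme fibre distance c = 5.2596 cm; S = I/c = 32.3472 cm³.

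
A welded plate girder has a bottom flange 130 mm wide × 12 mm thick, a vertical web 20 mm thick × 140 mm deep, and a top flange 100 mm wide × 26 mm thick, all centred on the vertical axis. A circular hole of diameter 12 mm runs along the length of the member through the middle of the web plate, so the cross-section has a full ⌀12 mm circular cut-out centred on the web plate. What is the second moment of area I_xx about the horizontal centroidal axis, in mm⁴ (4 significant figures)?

Split into non-overlapping primitives; take the origin at the lower-left of the bounding box.
Bottom plate: 130 × 12, A = 1 560 mm², y = 6 mm, Ī = 18 720 mm⁴.
Web plate: 20 × 140, A = 2 800 mm², y = 82 mm, Ī = 4 573 333 mm⁴.
Top plate: 100 × 26, A = 2 600 mm², y = 165 mm, Ī = 146 467 mm⁴.
Hole (subtracted): ⌀12, A = 113.097 mm², y = 82 mm, Ī = 1017.88 mm⁴.
Centroid: ȳ = ΣA·y / ΣA = 96.202 mm.
Transfer each piece to the horizontal centroidal axis using Ī + A·d² with d = y − 96.202:
  bottom plate: d = -90.202 mm → contributes +12 711 517 mm⁴
  web plate: d = -14.202 mm → contributes +5 138 088 mm⁴
  top plate: d = 68.798 mm → contributes +12 452 680 mm⁴
  hole: d = -14.202 mm → contributes −23829.4 mm⁴
Total I = 30 278 456 mm⁴.

I_xx ≈ 3.028 × 10⁷ mm⁴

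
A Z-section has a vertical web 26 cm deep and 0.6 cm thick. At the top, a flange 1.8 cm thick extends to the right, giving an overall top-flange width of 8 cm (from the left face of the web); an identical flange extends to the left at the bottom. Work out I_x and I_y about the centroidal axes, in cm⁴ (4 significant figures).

I_x ≈ 4786 cm⁴, I_y ≈ 548.3 cm⁴

Decompose the section into non-overlapping parts with the origin at the bottom-left of its bounding rectangle.
Web: 0.6 × 26, A = 15.6 cm², y = 13 cm, Ī = 878.8 cm⁴.
Top flange (beyond web): 7.4 × 1.8, A = 13.32 cm², y = 25.1 cm, Ī = 3.5964 cm⁴.
Bottom flange (beyond web): 7.4 × 1.8, A = 13.32 cm², y = 0.9 cm, Ī = 3.5964 cm⁴.
Centroid: ȳ = ΣA·y / ΣA = 13 cm.
Transfer each piece to the centroidal x-axis using Ī + A·d² with d = y − 13:
  web: d = 0 cm → contributes +878.8 cm⁴
  top flange (beyond web): d = 12.1 cm → contributes +1953.78 cm⁴
  bottom flange (beyond web): d = -12.1 cm → contributes +1953.78 cm⁴
Total I = 4786.36 cm⁴.
For the y-axis: x̄ = 7.7 cm.
Repeating about the centroidal y-axis gives I_y = 548.275 cm⁴.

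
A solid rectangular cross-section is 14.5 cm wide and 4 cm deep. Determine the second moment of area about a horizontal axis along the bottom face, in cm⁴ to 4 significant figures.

I_base ≈ 309.3 cm⁴

The section: 14.5 × 4, A = 58 cm², y = 2 cm, Ī = 77.3333 cm⁴.
Transfer it to a horizontal axis along the bottom face using Ī + A·d² with d = y − 0:
  the section: d = 2 cm → contributes +309.333 cm⁴
Total I = 309.333 cm⁴.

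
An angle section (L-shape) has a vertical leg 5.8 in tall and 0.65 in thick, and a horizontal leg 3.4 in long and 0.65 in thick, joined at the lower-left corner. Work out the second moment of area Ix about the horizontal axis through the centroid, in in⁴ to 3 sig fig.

Split into non-overlapping primitives; take the origin at the lower-left of the bounding box.
Vertical leg: 0.65 × 5.8, A = 3.77 in², y = 2.9 in, Ī = 10.569 in⁴.
Horizontal leg (remainder): 2.75 × 0.65, A = 1.7875 in², y = 0.325 in, Ī = 0.062935 in⁴.
Centroid: ȳ = ΣA·y / ΣA = 2.0718 in.
Transfer each piece to the horizontal axis through the centroid using Ī + A·d² with d = y − 2.0718:
  vertical leg: d = 0.82822 in → contributes +13.155 in⁴
  horizontal leg (remainder): d = -1.7468 in → contributes +5.517 in⁴
Total I = 18.672 in⁴.

Ix ≈ 18.7 in⁴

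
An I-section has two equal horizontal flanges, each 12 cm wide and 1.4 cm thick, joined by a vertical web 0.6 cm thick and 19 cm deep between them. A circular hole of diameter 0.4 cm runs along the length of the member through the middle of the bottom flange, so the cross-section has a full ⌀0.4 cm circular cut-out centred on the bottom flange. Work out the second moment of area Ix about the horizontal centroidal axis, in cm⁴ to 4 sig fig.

Ix ≈ 3831 cm⁴

Treat the section as a set of non-overlapping primitives; coordinates are from the bounding-box lower-left.
Bottom flange: 12 × 1.4, A = 16.8 cm², y = 0.7 cm, Ī = 2.744 cm⁴.
Web: 0.6 × 19, A = 11.4 cm², y = 10.9 cm, Ī = 342.95 cm⁴.
Top flange: 12 × 1.4, A = 16.8 cm², y = 21.1 cm, Ī = 2.744 cm⁴.
Hole (subtracted): ⌀0.4, A = 0.125664 cm², y = 0.7 cm, Ī = 0.00125664 cm⁴.
Centroid: ȳ = ΣA·y / ΣA = 10.9286 cm.
Transfer each piece to the horizontal centroidal axis using Ī + A·d² with d = y − 10.9286:
  bottom flange: d = -10.2286 cm → contributes +1760.42 cm⁴
  web: d = -0.0285635 cm → contributes +342.959 cm⁴
  top flange: d = 10.1714 cm → contributes +1740.84 cm⁴
  hole: d = -10.2286 cm → contributes −13.1486 cm⁴
Total I = 3831.07 cm⁴.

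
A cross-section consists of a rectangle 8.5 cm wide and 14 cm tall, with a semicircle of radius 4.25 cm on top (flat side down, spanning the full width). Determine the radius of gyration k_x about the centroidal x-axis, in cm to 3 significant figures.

Split into non-overlapping primitives; take the origin at the lower-left of the bounding box.
Rectangular body: 8.5 × 14, A = 119 cm², y = 7 cm, Ī = 1943.7 cm⁴.
Semicircular cap: semicircle r = 4.25, A = 28.373 cm², y = 15.804 cm, Ī = 35.809 cm⁴.
Centroid: ȳ = ΣA·y / ΣA = 8.6949 cm.
Transfer each piece to the centroidal x-axis using Ī + A·d² with d = y − 8.6949:
  rectangular body: d = -1.6949 cm → contributes +2285.5 cm⁴
  semicircular cap: d = 7.1088 cm → contributes +1469.6 cm⁴
Total I = 3755.2 cm⁴.
Radius of gyration: k = √(I/A) = √(3755.2 / 147.37) = 5.0478 cm.

k_x ≈ 5.05 cm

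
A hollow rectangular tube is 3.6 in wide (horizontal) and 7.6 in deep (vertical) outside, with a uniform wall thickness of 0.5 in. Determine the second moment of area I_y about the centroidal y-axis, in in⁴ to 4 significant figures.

I_y ≈ 19.88 in⁴

Break the section into simple shapes (no overlaps), measuring from the bottom-left corner of the bounding box.
Outer rectangle: 3.6 × 7.6, A = 27.36 in², x = 1.8 in, Ī = 29.5488 in⁴.
Inner void (subtracted): 2.6 × 6.6, A = 17.16 in², x = 1.8 in, Ī = 9.6668 in⁴.
By symmetry the centroid is at mid-width, x̄ = 1.8 in.
All pieces are centred on the centroidal y-axis, so I = ΣĪ (holes subtracted) = 19.882 in⁴.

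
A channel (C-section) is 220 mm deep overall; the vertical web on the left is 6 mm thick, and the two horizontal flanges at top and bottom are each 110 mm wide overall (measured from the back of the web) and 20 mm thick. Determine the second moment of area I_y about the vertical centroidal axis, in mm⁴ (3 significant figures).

I_y ≈ 6.78 × 10⁶ mm⁴

Treat the section as a set of non-overlapping primitives; coordinates are from the bounding-box lower-left.
Web: 6 × 220, A = 1 320 mm², x = 3 mm, Ī = 3 960 mm⁴.
Top flange (beyond web): 104 × 20, A = 2 080 mm², x = 58 mm, Ī = 1 874 773 mm⁴.
Bottom flange (beyond web): 104 × 20, A = 2 080 mm², x = 58 mm, Ī = 1 874 773 mm⁴.
Centroid: x̄ = ΣA·x / ΣA = 44.752 mm.
Transfer each piece to the vertical centroidal axis using Ī + A·d² with d = x − 44.752:
  web: d = -41.752 mm → contributes +2 305 004 mm⁴
  top flange (beyond web): d = 13.248 mm → contributes +2 239 843 mm⁴
  bottom flange (beyond web): d = 13.248 mm → contributes +2 239 843 mm⁴
Total I = 6 784 689 mm⁴.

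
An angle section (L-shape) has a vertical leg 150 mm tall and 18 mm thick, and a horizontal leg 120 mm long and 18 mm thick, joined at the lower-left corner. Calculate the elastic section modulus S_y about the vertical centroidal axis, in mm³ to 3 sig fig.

Split into non-overlapping primitives; take the origin at the lower-left of the bounding box.
Vertical leg: 18 × 150, A = 2 700 mm², x = 9 mm, Ī = 72 900 mm⁴.
Horizontal leg (remainder): 102 × 18, A = 1 836 mm², x = 69 mm, Ī = 1 591 812 mm⁴.
Centroid: x̄ = ΣA·x / ΣA = 33.286 mm.
Transfer each piece to the vertical centroidal axis using Ī + A·d² with d = x − 33.286:
  vertical leg: d = -24.286 mm → contributes +1 665 349 mm⁴
  horizontal leg (remainder): d = 35.714 mm → contributes +3 933 649 mm⁴
Total I = 5 598 998 mm⁴.
Extreme fibre distance c = 86.714 mm; S = I/c = 64 568 mm³.

S_y ≈ 6.46 × 10⁴ mm³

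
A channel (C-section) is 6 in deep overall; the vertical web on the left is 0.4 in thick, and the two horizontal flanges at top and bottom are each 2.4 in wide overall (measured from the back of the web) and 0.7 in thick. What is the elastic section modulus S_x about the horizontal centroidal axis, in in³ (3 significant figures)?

S_x ≈ 8.99 in³

Break the section into simple shapes (no overlaps), measuring from the bottom-left corner of the bounding box.
Web: 0.4 × 6, A = 2.4 in², y = 3 in, Ī = 7.2 in⁴.
Top flange (beyond web): 2 × 0.7, A = 1.4 in², y = 5.65 in, Ī = 0.057167 in⁴.
Bottom flange (beyond web): 2 × 0.7, A = 1.4 in², y = 0.35 in, Ī = 0.057167 in⁴.
By symmetry the centroid is at mid-height, ȳ = 3 in.
Transfer each piece to the horizontal centroidal axis using Ī + A·d² with d = y − 3:
  web: d = 0 in → contributes +7.2 in⁴
  top flange (beyond web): d = 2.65 in → contributes +9.8887 in⁴
  bottom flange (beyond web): d = -2.65 in → contributes +9.8887 in⁴
Total I = 26.977 in⁴.
Extreme fibre distance c = 3 in; S = I/c = 8.9924 in³.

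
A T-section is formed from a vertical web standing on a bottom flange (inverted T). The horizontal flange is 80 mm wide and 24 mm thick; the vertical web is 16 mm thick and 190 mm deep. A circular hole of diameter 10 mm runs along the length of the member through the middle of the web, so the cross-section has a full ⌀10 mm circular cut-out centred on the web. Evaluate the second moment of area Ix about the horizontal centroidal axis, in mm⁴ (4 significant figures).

Decompose the section into non-overlapping parts with the origin at the bottom-left of its bounding rectangle.
Flange: 80 × 24, A = 1 920 mm², y = 12 mm, Ī = 92 160 mm⁴.
Web: 16 × 190, A = 3 040 mm², y = 119 mm, Ī = 9 145 333 mm⁴.
Hole (subtracted): ⌀10, A = 78.5398 mm², y = 119 mm, Ī = 490.874 mm⁴.
Centroid: ȳ = ΣA·y / ΣA = 76.9142 mm.
Transfer each piece to the horizontal centroidal axis using Ī + A·d² with d = y − 76.9142:
  flange: d = -64.9142 mm → contributes +8 182 766 mm⁴
  web: d = 42.0858 mm → contributes +14 529 817 mm⁴
  hole: d = 42.0858 mm → contributes −139 602 mm⁴
Total I = 22 572 982 mm⁴.

Ix ≈ 2.257 × 10⁷ mm⁴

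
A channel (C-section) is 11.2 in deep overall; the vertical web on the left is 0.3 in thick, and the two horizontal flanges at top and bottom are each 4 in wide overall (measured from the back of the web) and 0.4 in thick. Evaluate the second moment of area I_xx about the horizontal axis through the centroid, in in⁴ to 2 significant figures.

Break the section into simple shapes (no overlaps), measuring from the bottom-left corner of the bounding box.
Web: 0.3 × 11.2, A = 3.36 in², y = 5.6 in, Ī = 35.12 in⁴.
Top flange (beyond web): 3.7 × 0.4, A = 1.48 in², y = 11 in, Ī = 0.01973 in⁴.
Bottom flange (beyond web): 3.7 × 0.4, A = 1.48 in², y = 0.2 in, Ī = 0.01973 in⁴.
By symmetry the centroid is at mid-height, ȳ = 5.6 in.
Transfer each piece to the horizontal axis through the centroid using Ī + A·d² with d = y − 5.6:
  web: d = 0 in → contributes +35.12 in⁴
  top flange (beyond web): d = 5.4 in → contributes +43.18 in⁴
  bottom flange (beyond web): d = -5.4 in → contributes +43.18 in⁴
Total I = 121.5 in⁴.

I_xx ≈ 120 in⁴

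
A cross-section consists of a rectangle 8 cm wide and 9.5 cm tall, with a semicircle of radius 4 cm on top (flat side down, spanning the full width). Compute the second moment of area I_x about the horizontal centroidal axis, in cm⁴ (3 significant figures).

Break the section into simple shapes (no overlaps), measuring from the bottom-left corner of the bounding box.
Rectangular body: 8 × 9.5, A = 76 cm², y = 4.75 cm, Ī = 571.58 cm⁴.
Semicircular cap: semicircle r = 4, A = 25.133 cm², y = 11.198 cm, Ī = 28.098 cm⁴.
Centroid: ȳ = ΣA·y / ΣA = 6.3523 cm.
Transfer each piece to the horizontal centroidal axis using Ī + A·d² with d = y − 6.3523:
  rectangular body: d = -1.6023 cm → contributes +766.71 cm⁴
  semicircular cap: d = 4.8453 cm → contributes +618.14 cm⁴
Total I = 1384.9 cm⁴.

I_x ≈ 1380 cm⁴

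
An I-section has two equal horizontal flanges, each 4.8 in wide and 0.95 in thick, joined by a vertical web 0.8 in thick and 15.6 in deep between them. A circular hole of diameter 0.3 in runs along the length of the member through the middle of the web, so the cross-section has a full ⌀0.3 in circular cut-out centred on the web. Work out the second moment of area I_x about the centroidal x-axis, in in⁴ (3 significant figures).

Decompose the section into non-overlapping parts with the origin at the bottom-left of its bounding rectangle.
Bottom flange: 4.8 × 0.95, A = 4.56 in², y = 0.475 in, Ī = 0.34295 in⁴.
Web: 0.8 × 15.6, A = 12.48 in², y = 8.75 in, Ī = 253.09 in⁴.
Top flange: 4.8 × 0.95, A = 4.56 in², y = 17.025 in, Ī = 0.34295 in⁴.
Hole (subtracted): ⌀0.3, A = 0.070686 in², y = 8.75 in, Ī = 0.00039761 in⁴.
By symmetry the centroid is at mid-height, ȳ = 8.75 in.
Transfer each piece to the centroidal x-axis using Ī + A·d² with d = y − 8.75:
  bottom flange: d = -8.275 in → contributes +312.59 in⁴
  web: d = 0 in → contributes +253.09 in⁴
  top flange: d = 8.275 in → contributes +312.59 in⁴
  hole: d = 0 in → contributes −0.00039761 in⁴
Total I = 878.28 in⁴.

I_x ≈ 878 in⁴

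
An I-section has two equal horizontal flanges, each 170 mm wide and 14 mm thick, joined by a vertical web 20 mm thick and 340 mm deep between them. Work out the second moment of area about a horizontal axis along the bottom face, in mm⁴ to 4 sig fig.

Treat the section as a set of non-overlapping primitives; coordinates are from the bounding-box lower-left.
Bottom flange: 170 × 14, A = 2 380 mm², y = 7 mm, Ī = 38873.3 mm⁴.
Web: 20 × 340, A = 6 800 mm², y = 184 mm, Ī = 65 506 667 mm⁴.
Top flange: 170 × 14, A = 2 380 mm², y = 361 mm, Ī = 38873.3 mm⁴.
Transfer each piece to the bottom edge using Ī + A·d² with d = y − 0:
  bottom flange: d = 7 mm → contributes +155 493 mm⁴
  web: d = 184 mm → contributes +295 727 467 mm⁴
  top flange: d = 361 mm → contributes +310 202 853 mm⁴
Total I = 606 085 813 mm⁴.

I_base ≈ 6.061 × 10⁸ mm⁴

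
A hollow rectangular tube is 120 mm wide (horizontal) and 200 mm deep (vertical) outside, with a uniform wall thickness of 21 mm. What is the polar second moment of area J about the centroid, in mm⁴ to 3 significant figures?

J ≈ 7.69 × 10⁷ mm⁴

Split into non-overlapping primitives; take the origin at the lower-left of the bounding box.
Outer rectangle: 120 × 200, A = 24 000 mm², y = 100 mm, Ī = 80 000 000 mm⁴.
Inner void (subtracted): 78 × 158, A = 12 324 mm², y = 100 mm, Ī = 25 638 028 mm⁴.
By symmetry the centroid is at mid-height, ȳ = 100 mm.
All pieces are centred on the centroidal x-axis, so I = ΣĪ (holes subtracted) = 54 361 972 mm⁴.
Repeating about the centroidal y-axis gives I_y = 22 551 732 mm⁴.
Polar second moment: J = I_x + I_y = 76 913 704 mm⁴.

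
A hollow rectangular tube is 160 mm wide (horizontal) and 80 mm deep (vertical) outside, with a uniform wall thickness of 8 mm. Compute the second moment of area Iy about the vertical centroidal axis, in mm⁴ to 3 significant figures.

Split into non-overlapping primitives; take the origin at the lower-left of the bounding box.
Outer rectangle: 160 × 80, A = 12 800 mm², x = 80 mm, Ī = 27 306 667 mm⁴.
Inner void (subtracted): 144 × 64, A = 9 216 mm², x = 80 mm, Ī = 15 925 248 mm⁴.
By symmetry the centroid is at mid-width, x̄ = 80 mm.
All pieces are centred on the vertical centroidal axis, so I = ΣĪ (holes subtracted) = 11 381 419 mm⁴.

Iy ≈ 1.14 × 10⁷ mm⁴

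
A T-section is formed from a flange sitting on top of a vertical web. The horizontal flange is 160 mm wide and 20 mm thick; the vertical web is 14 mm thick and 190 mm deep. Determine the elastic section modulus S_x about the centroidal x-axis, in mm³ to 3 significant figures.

Treat the section as a set of non-overlapping primitives; coordinates are from the bounding-box lower-left.
Flange: 160 × 20, A = 3 200 mm², y = 200 mm, Ī = 106 667 mm⁴.
Web: 14 × 190, A = 2 660 mm², y = 95 mm, Ī = 8 002 167 mm⁴.
Centroid: ȳ = ΣA·y / ΣA = 152.34 mm.
Transfer each piece to the centroidal x-axis using Ī + A·d² with d = y − 152.34:
  flange: d = 47.662 mm → contributes +7 376 034 mm⁴
  web: d = -57.338 mm → contributes +16 747 270 mm⁴
Total I = 24 123 304 mm⁴.
Extreme fibre distance c = 152.34 mm; S = I/c = 158 354 mm³.

S_x ≈ 1.58 × 10⁵ mm³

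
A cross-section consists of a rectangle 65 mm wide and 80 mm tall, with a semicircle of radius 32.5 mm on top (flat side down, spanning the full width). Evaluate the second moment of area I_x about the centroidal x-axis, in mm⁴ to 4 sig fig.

I_x ≈ 6.536 × 10⁶ mm⁴

Treat the section as a set of non-overlapping primitives; coordinates are from the bounding-box lower-left.
Rectangular body: 65 × 80, A = 5 200 mm², y = 40 mm, Ī = 2 773 333 mm⁴.
Semicircular cap: semicircle r = 32.5, A = 1659.15 mm², y = 93.7934 mm, Ī = 122 452 mm⁴.
Centroid: ȳ = ΣA·y / ΣA = 53.012 mm.
Transfer each piece to the centroidal x-axis using Ī + A·d² with d = y − 53.012:
  rectangular body: d = -13.012 mm → contributes +3 653 762 mm⁴
  semicircular cap: d = 40.7814 mm → contributes +2 881 827 mm⁴
Total I = 6 535 588 mm⁴.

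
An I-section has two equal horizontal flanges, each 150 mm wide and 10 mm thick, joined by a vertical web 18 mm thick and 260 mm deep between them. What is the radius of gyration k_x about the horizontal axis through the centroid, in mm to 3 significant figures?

k_x ≈ 103 mm

Decompose the section into non-overlapping parts with the origin at the bottom-left of its bounding rectangle.
Bottom flange: 150 × 10, A = 1 500 mm², y = 5 mm, Ī = 12 500 mm⁴.
Web: 18 × 260, A = 4 680 mm², y = 140 mm, Ī = 26 364 000 mm⁴.
Top flange: 150 × 10, A = 1 500 mm², y = 275 mm, Ī = 12 500 mm⁴.
By symmetry the centroid is at mid-height, ȳ = 140 mm.
Transfer each piece to the horizontal axis through the centroid using Ī + A·d² with d = y − 140:
  bottom flange: d = -135 mm → contributes +27 350 000 mm⁴
  web: d = 0 mm → contributes +26 364 000 mm⁴
  top flange: d = 135 mm → contributes +27 350 000 mm⁴
Total I = 81 064 000 mm⁴.
Radius of gyration: k = √(I/A) = √(81 064 000 / 7 680) = 102.74 mm.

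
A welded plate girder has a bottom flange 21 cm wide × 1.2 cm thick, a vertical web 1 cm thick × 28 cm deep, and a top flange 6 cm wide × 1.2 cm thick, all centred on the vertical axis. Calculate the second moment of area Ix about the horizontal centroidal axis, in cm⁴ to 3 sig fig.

Decompose the section into non-overlapping parts with the origin at the bottom-left of its bounding rectangle.
Bottom plate: 21 × 1.2, A = 25.2 cm², y = 0.6 cm, Ī = 3.024 cm⁴.
Web plate: 1 × 28, A = 28 cm², y = 15.2 cm, Ī = 1829.3 cm⁴.
Top plate: 6 × 1.2, A = 7.2 cm², y = 29.8 cm, Ī = 0.864 cm⁴.
Centroid: ȳ = ΣA·y / ΣA = 10.849 cm.
Transfer each piece to the horizontal centroidal axis using Ī + A·d² with d = y − 10.849:
  bottom plate: d = -10.249 cm → contributes +2650.1 cm⁴
  web plate: d = 4.351 cm → contributes +2359.4 cm⁴
  top plate: d = 18.951 cm → contributes +2586.7 cm⁴
Total I = 7596.2 cm⁴.

Ix ≈ 7600 cm⁴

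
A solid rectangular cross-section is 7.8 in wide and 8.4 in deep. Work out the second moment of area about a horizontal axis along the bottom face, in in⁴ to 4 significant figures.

The section: 7.8 × 8.4, A = 65.52 in², y = 4.2 in, Ī = 385.258 in⁴.
Transfer it to the base of the section using Ī + A·d² with d = y − 0:
  the section: d = 4.2 in → contributes +1541.03 in⁴
Total I = 1541.03 in⁴.

I_base ≈ 1541 in⁴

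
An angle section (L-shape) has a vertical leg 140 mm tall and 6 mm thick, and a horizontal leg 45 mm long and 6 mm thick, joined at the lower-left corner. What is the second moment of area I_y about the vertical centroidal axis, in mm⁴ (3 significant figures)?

Treat the section as a set of non-overlapping primitives; coordinates are from the bounding-box lower-left.
Vertical leg: 6 × 140, A = 840 mm², x = 3 mm, Ī = 2 520 mm⁴.
Horizontal leg (remainder): 39 × 6, A = 234 mm², x = 25.5 mm, Ī = 29 660 mm⁴.
Centroid: x̄ = ΣA·x / ΣA = 7.9022 mm.
Transfer each piece to the vertical centroidal axis using Ī + A·d² with d = x − 7.9022:
  vertical leg: d = -4.9022 mm → contributes +22 707 mm⁴
  horizontal leg (remainder): d = 17.598 mm → contributes +102 125 mm⁴
Total I = 124 832 mm⁴.

I_y ≈ 1.25 × 10⁵ mm⁴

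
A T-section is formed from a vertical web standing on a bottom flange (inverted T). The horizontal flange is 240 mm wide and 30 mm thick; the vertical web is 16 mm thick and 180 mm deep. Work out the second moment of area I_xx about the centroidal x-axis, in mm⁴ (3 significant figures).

I_xx ≈ 3.10 × 10⁷ mm⁴

Decompose the section into non-overlapping parts with the origin at the bottom-left of its bounding rectangle.
Flange: 240 × 30, A = 7 200 mm², y = 15 mm, Ī = 540 000 mm⁴.
Web: 16 × 180, A = 2 880 mm², y = 120 mm, Ī = 7 776 000 mm⁴.
Centroid: ȳ = ΣA·y / ΣA = 45 mm.
Transfer each piece to the centroidal x-axis using Ī + A·d² with d = y − 45:
  flange: d = -30 mm → contributes +7 020 000 mm⁴
  web: d = 75 mm → contributes +23 976 000 mm⁴
Total I = 30 996 000 mm⁴.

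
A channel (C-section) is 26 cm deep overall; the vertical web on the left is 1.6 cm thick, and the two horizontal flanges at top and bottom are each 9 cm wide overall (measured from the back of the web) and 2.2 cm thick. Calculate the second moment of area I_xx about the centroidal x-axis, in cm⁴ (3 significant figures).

Split into non-overlapping primitives; take the origin at the lower-left of the bounding box.
Web: 1.6 × 26, A = 41.6 cm², y = 13 cm, Ī = 2343.5 cm⁴.
Top flange (beyond web): 7.4 × 2.2, A = 16.28 cm², y = 24.9 cm, Ī = 6.5663 cm⁴.
Bottom flange (beyond web): 7.4 × 2.2, A = 16.28 cm², y = 1.1 cm, Ī = 6.5663 cm⁴.
By symmetry the centroid is at mid-height, ȳ = 13 cm.
Transfer each piece to the centroidal x-axis using Ī + A·d² with d = y − 13:
  web: d = 0 cm → contributes +2343.5 cm⁴
  top flange (beyond web): d = 11.9 cm → contributes +2 312 cm⁴
  bottom flange (beyond web): d = -11.9 cm → contributes +2 312 cm⁴
Total I = 6967.4 cm⁴.

I_xx ≈ 6970 cm⁴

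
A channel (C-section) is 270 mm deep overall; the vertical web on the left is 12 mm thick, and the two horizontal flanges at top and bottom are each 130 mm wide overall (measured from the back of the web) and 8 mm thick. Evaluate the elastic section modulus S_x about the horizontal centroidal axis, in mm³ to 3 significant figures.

Break the section into simple shapes (no overlaps), measuring from the bottom-left corner of the bounding box.
Web: 12 × 270, A = 3 240 mm², y = 135 mm, Ī = 19 683 000 mm⁴.
Top flange (beyond web): 118 × 8, A = 944 mm², y = 266 mm, Ī = 5034.7 mm⁴.
Bottom flange (beyond web): 118 × 8, A = 944 mm², y = 4 mm, Ī = 5034.7 mm⁴.
By symmetry the centroid is at mid-height, ȳ = 135 mm.
Transfer each piece to the horizontal centroidal axis using Ī + A·d² with d = y − 135:
  web: d = 0 mm → contributes +19 683 000 mm⁴
  top flange (beyond web): d = 131 mm → contributes +16 205 019 mm⁴
  bottom flange (beyond web): d = -131 mm → contributes +16 205 019 mm⁴
Total I = 52 093 037 mm⁴.
Extreme fibre distance c = 135 mm; S = I/c = 385 874 mm³.

S_x ≈ 3.86 × 10⁵ mm³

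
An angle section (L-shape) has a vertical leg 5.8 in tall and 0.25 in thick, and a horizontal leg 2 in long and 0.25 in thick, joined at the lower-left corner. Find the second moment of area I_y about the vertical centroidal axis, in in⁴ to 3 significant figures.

Treat the section as a set of non-overlapping primitives; coordinates are from the bounding-box lower-left.
Vertical leg: 0.25 × 5.8, A = 1.45 in², x = 0.125 in, Ī = 0.0075521 in⁴.
Horizontal leg (remainder): 1.75 × 0.25, A = 0.4375 in², x = 1.125 in, Ī = 0.11165 in⁴.
Centroid: x̄ = ΣA·x / ΣA = 0.35679 in.
Transfer each piece to the vertical centroidal axis using Ī + A·d² with d = x − 0.35679:
  vertical leg: d = -0.23179 in → contributes +0.085454 in⁴
  horizontal leg (remainder): d = 0.76821 in → contributes +0.36984 in⁴
Total I = 0.4553 in⁴.

I_y ≈ 0.455 in⁴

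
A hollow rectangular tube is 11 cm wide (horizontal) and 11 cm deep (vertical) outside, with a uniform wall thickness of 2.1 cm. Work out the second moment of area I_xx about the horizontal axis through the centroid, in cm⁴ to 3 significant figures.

I_xx ≈ 1040 cm⁴

Split into non-overlapping primitives; take the origin at the lower-left of the bounding box.
Outer rectangle: 11 × 11, A = 121 cm², y = 5.5 cm, Ī = 1220.1 cm⁴.
Inner void (subtracted): 6.8 × 6.8, A = 46.24 cm², y = 5.5 cm, Ī = 178.18 cm⁴.
By symmetry the centroid is at mid-height, ȳ = 5.5 cm.
All pieces are centred on the horizontal axis through the centroid, so I = ΣĪ (holes subtracted) = 1041.9 cm⁴.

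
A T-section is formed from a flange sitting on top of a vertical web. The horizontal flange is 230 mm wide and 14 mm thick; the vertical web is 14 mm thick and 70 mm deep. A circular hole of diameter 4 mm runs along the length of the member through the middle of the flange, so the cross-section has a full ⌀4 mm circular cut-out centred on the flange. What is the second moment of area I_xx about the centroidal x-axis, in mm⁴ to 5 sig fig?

I_xx ≈ 1.7769 × 10⁶ mm⁴

Break the section into simple shapes (no overlaps), measuring from the bottom-left corner of the bounding box.
Flange: 230 × 14, A = 3 220 mm², y = 77 mm, Ī = 52593.33 mm⁴.
Web: 14 × 70, A = 980 mm², y = 35 mm, Ī = 400166.7 mm⁴.
Hole (subtracted): ⌀4, A = 12.56637 mm², y = 77 mm, Ī = 12.56637 mm⁴.
Centroid: ȳ = ΣA·y / ΣA = 67.17059 mm.
Transfer each piece to the centroidal x-axis using Ī + A·d² with d = y − 67.17059:
  flange: d = 9.82941 mm → contributes +363 701 mm⁴
  web: d = -32.17059 mm → contributes +1 414 415 mm⁴
  hole: d = 9.82941 mm → contributes −1226.695 mm⁴
Total I = 1 776 889 mm⁴.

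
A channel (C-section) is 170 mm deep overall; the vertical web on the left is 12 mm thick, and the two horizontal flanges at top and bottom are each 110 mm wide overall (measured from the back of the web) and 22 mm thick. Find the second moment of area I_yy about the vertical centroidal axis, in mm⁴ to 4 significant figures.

Treat the section as a set of non-overlapping primitives; coordinates are from the bounding-box lower-left.
Web: 12 × 170, A = 2 040 mm², x = 6 mm, Ī = 24 480 mm⁴.
Top flange (beyond web): 98 × 22, A = 2 156 mm², x = 61 mm, Ī = 1 725 519 mm⁴.
Bottom flange (beyond web): 98 × 22, A = 2 156 mm², x = 61 mm, Ī = 1 725 519 mm⁴.
Centroid: x̄ = ΣA·x / ΣA = 43.3363 mm.
Transfer each piece to the vertical centroidal axis using Ī + A·d² with d = x − 43.3363:
  web: d = -37.3363 mm → contributes +2 868 234 mm⁴
  top flange (beyond web): d = 17.6637 mm → contributes +2 398 206 mm⁴
  bottom flange (beyond web): d = 17.6637 mm → contributes +2 398 206 mm⁴
Total I = 7 664 647 mm⁴.

I_yy ≈ 7.665 × 10⁶ mm⁴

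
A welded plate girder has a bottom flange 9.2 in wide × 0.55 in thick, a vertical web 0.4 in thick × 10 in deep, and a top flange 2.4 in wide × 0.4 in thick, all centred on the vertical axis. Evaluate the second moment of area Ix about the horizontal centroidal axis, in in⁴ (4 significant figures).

Split into non-overlapping primitives; take the origin at the lower-left of the bounding box.
Bottom plate: 9.2 × 0.55, A = 5.06 in², y = 0.275 in, Ī = 0.127554 in⁴.
Web plate: 0.4 × 10, A = 4 in², y = 5.55 in, Ī = 33.3333 in⁴.
Top plate: 2.4 × 0.4, A = 0.96 in², y = 10.75 in, Ī = 0.0128 in⁴.
Centroid: ȳ = ΣA·y / ΣA = 3.38438 in.
Transfer each piece to the horizontal centroidal axis using Ī + A·d² with d = y − 3.38438:
  bottom plate: d = -3.10938 in → contributes +49.0489 in⁴
  web plate: d = 2.16562 in → contributes +52.093 in⁴
  top plate: d = 7.36562 in → contributes +52.095 in⁴
Total I = 153.237 in⁴.

Ix ≈ 153.2 in⁴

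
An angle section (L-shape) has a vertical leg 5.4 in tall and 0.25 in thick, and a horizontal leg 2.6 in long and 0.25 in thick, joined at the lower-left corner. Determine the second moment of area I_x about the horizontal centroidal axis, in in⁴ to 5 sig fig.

I_x ≈ 5.9978 in⁴

Treat the section as a set of non-overlapping primitives; coordinates are from the bounding-box lower-left.
Vertical leg: 0.25 × 5.4, A = 1.35 in², y = 2.7 in, Ī = 3.2805 in⁴.
Horizontal leg (remainder): 2.35 × 0.25, A = 0.5875 in², y = 0.125 in, Ī = 0.003059896 in⁴.
Centroid: ȳ = ΣA·y / ΣA = 1.919194 in.
Transfer each piece to the horizontal centroidal axis using Ī + A·d² with d = y − 1.919194:
  vertical leg: d = 0.7808065 in → contributes +4.103539 in⁴
  horizontal leg (remainder): d = -1.794194 in → contributes +1.894299 in⁴
Total I = 5.997838 in⁴.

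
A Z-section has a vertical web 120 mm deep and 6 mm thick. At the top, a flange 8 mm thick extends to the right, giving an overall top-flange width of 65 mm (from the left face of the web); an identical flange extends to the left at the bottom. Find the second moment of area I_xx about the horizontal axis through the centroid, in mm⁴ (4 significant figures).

I_xx ≈ 3.829 × 10⁶ mm⁴

Split into non-overlapping primitives; take the origin at the lower-left of the bounding box.
Web: 6 × 120, A = 720 mm², y = 60 mm, Ī = 864 000 mm⁴.
Top flange (beyond web): 59 × 8, A = 472 mm², y = 116 mm, Ī = 2517.33 mm⁴.
Bottom flange (beyond web): 59 × 8, A = 472 mm², y = 4 mm, Ī = 2517.33 mm⁴.
Centroid: ȳ = ΣA·y / ΣA = 60 mm.
Transfer each piece to the horizontal axis through the centroid using Ī + A·d² with d = y − 60:
  web: d = 0 mm → contributes +864 000 mm⁴
  top flange (beyond web): d = 56 mm → contributes +1 482 709 mm⁴
  bottom flange (beyond web): d = -56 mm → contributes +1 482 709 mm⁴
Total I = 3 829 419 mm⁴.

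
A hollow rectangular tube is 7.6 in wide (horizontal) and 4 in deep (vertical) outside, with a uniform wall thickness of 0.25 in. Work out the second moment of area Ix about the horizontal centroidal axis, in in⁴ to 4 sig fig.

Ix ≈ 15.17 in⁴

Split into non-overlapping primitives; take the origin at the lower-left of the bounding box.
Outer rectangle: 7.6 × 4, A = 30.4 in², y = 2 in, Ī = 40.5333 in⁴.
Inner void (subtracted): 7.1 × 3.5, A = 24.85 in², y = 2 in, Ī = 25.3677 in⁴.
By symmetry the centroid is at mid-height, ȳ = 2 in.
All pieces are centred on the horizontal centroidal axis, so I = ΣĪ (holes subtracted) = 15.1656 in⁴.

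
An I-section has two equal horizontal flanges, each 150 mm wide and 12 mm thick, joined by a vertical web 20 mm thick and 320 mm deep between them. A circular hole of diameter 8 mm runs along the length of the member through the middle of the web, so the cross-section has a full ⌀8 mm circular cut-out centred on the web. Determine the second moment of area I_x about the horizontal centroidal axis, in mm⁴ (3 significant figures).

Decompose the section into non-overlapping parts with the origin at the bottom-left of its bounding rectangle.
Bottom flange: 150 × 12, A = 1 800 mm², y = 6 mm, Ī = 21 600 mm⁴.
Web: 20 × 320, A = 6 400 mm², y = 172 mm, Ī = 54 613 333 mm⁴.
Top flange: 150 × 12, A = 1 800 mm², y = 338 mm, Ī = 21 600 mm⁴.
Hole (subtracted): ⌀8, A = 50.265 mm², y = 172 mm, Ī = 201.06 mm⁴.
By symmetry the centroid is at mid-height, ȳ = 172 mm.
Transfer each piece to the horizontal centroidal axis using Ī + A·d² with d = y − 172:
  bottom flange: d = -166 mm → contributes +49 622 400 mm⁴
  web: d = 0 mm → contributes +54 613 333 mm⁴
  top flange: d = 166 mm → contributes +49 622 400 mm⁴
  hole: d = 0 mm → contributes −201.06 mm⁴
Total I = 153 857 932 mm⁴.

I_x ≈ 1.54 × 10⁸ mm⁴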